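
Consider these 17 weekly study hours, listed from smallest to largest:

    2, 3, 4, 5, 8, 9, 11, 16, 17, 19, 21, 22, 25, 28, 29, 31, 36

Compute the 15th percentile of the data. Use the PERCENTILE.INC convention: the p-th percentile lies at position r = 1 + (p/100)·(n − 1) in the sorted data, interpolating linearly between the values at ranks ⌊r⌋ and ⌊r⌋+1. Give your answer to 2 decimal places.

n = 17.
r = 1 + (15/100)·(17 − 1) = 1 + 2.4 = 3.4.
Rank 3 is 4 and rank 4 is 5.
Interpolate: 4 + 0.4·(5 − 4) = 4 + 0.4·1 = 4.4.

4.40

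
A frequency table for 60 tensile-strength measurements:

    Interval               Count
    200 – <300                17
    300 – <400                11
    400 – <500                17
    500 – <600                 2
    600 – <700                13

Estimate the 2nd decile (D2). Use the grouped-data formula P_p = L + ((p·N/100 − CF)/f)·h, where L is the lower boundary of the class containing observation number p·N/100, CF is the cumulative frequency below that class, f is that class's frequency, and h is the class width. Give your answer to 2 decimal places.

N = 60; target position k = 20/100 · 60 = 12.
Cumulative frequencies: 17, 28, 45, 47, 60.
Observation 12 falls in the class 200 – <300.
L = 200, CF = 0, f = 17, h = 100.
P20 = 200 + ((12 − 0)/17)·100 = 200 + 70.5882 = 270.588.

270.59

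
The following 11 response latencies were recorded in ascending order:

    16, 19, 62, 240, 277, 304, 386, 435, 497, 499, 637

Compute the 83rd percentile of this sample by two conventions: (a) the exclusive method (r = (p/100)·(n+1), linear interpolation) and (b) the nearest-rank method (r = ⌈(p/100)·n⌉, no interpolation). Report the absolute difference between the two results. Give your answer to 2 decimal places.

n = 11.
(a) r = 9.96; between ranks 9 (497) and 10 (499): 498.92.
(b) the nearest-rank method: rank 10 → 499.
|498.92 − 499| = 0.08.

0.08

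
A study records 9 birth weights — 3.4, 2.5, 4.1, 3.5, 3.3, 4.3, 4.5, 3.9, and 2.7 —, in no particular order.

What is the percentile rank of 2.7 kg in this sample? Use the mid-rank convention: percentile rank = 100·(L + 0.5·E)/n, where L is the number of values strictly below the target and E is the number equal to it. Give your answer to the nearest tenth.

Sorted: 2.5, 2.7, 3.3, 3.4, 3.5, 3.9, 4.1, 4.3, 4.5.
Count below 2.7: L = 1; count equal: E = 1; n = 9.
Percentile rank = 100·(1 + 0.5·1)/9 = 100·1.5/9 = 16.67.

16.7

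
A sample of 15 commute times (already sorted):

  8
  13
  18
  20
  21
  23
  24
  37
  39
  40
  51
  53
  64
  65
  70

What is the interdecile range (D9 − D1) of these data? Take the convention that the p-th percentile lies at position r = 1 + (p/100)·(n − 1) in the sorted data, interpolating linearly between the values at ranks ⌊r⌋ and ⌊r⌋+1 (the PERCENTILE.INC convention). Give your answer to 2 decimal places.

n = 15.
P10: r = 2.4; ranks 2–3 are 13, 18; interpolating gives 15.
P90: r = 13.6; ranks 13–14 are 64, 65; interpolating gives 64.6.
Difference: 64.6 − 15 = 49.6.

49.60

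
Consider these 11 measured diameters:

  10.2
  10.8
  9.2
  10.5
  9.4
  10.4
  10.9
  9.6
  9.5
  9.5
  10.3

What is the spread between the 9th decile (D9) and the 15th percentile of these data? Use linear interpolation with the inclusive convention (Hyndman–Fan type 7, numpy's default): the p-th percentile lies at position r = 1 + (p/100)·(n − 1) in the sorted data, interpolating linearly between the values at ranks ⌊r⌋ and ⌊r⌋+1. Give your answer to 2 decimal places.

1.35

Sorted: 9.2, 9.4, 9.5, 9.5, 9.6, 10.2, 10.3, 10.4, 10.5, 10.8, 10.9.
n = 11.
P15: r = 2.5; ranks 2–3 are 9.4, 9.5; interpolating gives 9.45.
P90: r = 10 (integer) → 10.8.
Difference: 10.8 − 9.45 = 1.35.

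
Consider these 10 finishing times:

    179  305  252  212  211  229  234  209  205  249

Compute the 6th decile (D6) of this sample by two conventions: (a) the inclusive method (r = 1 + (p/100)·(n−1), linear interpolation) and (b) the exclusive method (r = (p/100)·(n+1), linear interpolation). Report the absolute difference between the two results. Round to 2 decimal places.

1.00

Sorted: 179, 205, 209, 211, 212, 229, 234, 249, 252, 305.
n = 10.
(a) r = 6.4; between ranks 6 (229) and 7 (234): 231.
(b) r = 6.6; between ranks 6 (229) and 7 (234): 232.
|231 − 232| = 1.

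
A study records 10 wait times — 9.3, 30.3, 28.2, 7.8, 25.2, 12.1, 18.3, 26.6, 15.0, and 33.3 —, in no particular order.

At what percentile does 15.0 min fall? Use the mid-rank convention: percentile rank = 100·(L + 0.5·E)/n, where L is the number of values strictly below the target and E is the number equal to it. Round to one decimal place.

Sorted: 7.8, 9.3, 12.1, 15.0, 18.3, 25.2, 26.6, 28.2, 30.3, 33.3.
Count below 15.0: L = 3; count equal: E = 1; n = 10.
Percentile rank = 100·(3 + 0.5·1)/10 = 100·3.5/10 = 35.

35.0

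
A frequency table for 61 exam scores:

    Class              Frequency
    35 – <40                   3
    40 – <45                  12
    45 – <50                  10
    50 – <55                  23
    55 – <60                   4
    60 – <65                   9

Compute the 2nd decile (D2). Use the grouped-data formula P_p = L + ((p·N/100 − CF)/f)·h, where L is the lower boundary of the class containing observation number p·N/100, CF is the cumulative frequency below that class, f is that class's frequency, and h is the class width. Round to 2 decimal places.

N = 61; target position k = 20/100 · 61 = 12.2.
Cumulative frequencies: 3, 15, 25, 48, 52, 61.
Observation 12.2 falls in the class 40 – <45.
L = 40, CF = 3, f = 12, h = 5.
P20 = 40 + ((12.2 − 3)/12)·5 = 40 + 3.83333 = 43.8333.

43.83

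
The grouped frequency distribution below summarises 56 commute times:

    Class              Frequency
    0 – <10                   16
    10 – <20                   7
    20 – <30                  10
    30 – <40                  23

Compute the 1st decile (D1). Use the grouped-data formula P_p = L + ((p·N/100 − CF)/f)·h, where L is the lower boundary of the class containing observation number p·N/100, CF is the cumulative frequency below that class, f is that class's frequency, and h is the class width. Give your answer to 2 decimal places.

3.50

N = 56; target position k = 10/100 · 56 = 5.6.
Cumulative frequencies: 16, 23, 33, 56.
Observation 5.6 falls in the class 0 – <10.
L = 0, CF = 0, f = 16, h = 10.
P10 = 0 + ((5.6 − 0)/16)·10 = 0 + 3.5 = 3.5.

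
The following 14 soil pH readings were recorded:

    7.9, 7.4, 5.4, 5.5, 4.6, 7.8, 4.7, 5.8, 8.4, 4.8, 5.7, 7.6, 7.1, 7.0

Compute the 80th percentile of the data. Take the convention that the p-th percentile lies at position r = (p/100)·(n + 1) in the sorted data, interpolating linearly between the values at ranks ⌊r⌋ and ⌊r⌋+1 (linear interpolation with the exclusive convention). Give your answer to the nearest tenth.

Sorted: 4.6, 4.7, 4.8, 5.4, 5.5, 5.7, 5.8, 7.0, 7.1, 7.4, 7.6, 7.8, 7.9, 8.4.
n = 14.
r = (80/100)·(14 + 1) = 12.
r is an integer, so P80 is the value at rank 12: 7.8.

7.8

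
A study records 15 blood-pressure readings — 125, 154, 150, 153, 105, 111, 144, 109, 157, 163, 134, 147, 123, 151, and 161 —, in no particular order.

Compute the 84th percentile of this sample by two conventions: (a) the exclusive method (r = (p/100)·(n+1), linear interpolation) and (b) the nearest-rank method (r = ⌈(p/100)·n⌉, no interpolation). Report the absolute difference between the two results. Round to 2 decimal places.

Sorted: 105, 109, 111, 123, 125, 134, 144, 147, 150, 151, 153, 154, 157, 161, 163.
n = 15.
(a) r = 13.44; between ranks 13 (157) and 14 (161): 158.76.
(b) the nearest-rank method: rank 13 → 157.
|158.76 − 157| = 1.76.

1.76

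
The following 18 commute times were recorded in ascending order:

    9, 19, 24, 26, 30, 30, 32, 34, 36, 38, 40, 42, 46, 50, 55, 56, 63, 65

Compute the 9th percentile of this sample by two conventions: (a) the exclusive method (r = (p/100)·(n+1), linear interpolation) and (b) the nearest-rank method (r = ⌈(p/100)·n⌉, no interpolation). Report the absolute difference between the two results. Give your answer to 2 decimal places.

2.90

n = 18.
(a) r = 1.71; between ranks 1 (9) and 2 (19): 16.1.
(b) the nearest-rank method: rank 2 → 19.
|16.1 − 19| = 2.9.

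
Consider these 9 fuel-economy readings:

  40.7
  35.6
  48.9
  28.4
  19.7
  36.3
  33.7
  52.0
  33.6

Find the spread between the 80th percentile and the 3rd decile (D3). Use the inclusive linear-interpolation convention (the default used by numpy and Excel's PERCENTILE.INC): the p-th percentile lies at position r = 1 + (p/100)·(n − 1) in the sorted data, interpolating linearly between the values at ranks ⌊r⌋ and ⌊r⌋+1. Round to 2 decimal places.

10.34

Sorted: 19.7, 28.4, 33.6, 33.7, 35.6, 36.3, 40.7, 48.9, 52.0.
n = 9.
P30: r = 3.4; ranks 3–4 are 33.6, 33.7; interpolating gives 33.64.
P80: r = 7.4; ranks 7–8 are 40.7, 48.9; interpolating gives 43.98.
Difference: 43.98 − 33.64 = 10.34.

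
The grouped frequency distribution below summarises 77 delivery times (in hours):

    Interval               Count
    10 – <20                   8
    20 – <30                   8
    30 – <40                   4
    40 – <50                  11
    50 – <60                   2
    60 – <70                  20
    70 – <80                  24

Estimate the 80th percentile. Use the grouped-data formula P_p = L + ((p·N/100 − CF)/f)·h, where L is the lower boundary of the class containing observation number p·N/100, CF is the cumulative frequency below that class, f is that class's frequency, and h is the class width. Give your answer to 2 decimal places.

N = 77; target position k = 80/100 · 77 = 61.6.
Cumulative frequencies: 8, 16, 20, 31, 33, 53, 77.
Observation 61.6 falls in the class 70 – <80.
L = 70, CF = 53, f = 24, h = 10.
P80 = 70 + ((61.6 − 53)/24)·10 = 70 + 3.58333 = 73.5833.

73.58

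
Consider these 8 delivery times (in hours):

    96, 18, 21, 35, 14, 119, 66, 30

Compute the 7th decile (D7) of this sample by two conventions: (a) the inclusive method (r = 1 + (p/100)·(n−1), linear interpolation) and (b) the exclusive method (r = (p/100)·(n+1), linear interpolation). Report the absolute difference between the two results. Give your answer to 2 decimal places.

12.10

Sorted: 14, 18, 21, 30, 35, 66, 96, 119.
n = 8.
(a) r = 5.9; between ranks 5 (35) and 6 (66): 62.9.
(b) r = 6.3; between ranks 6 (66) and 7 (96): 75.
|62.9 − 75| = 12.1.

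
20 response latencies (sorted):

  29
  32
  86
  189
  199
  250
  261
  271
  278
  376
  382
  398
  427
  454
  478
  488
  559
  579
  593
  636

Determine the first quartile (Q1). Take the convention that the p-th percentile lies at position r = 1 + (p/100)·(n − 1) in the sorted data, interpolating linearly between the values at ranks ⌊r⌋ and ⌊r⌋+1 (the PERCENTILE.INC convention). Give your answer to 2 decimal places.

237.25

n = 20.
r = 1 + (25/100)·(20 − 1) = 1 + 4.75 = 5.75.
Rank 5 is 199 and rank 6 is 250.
Interpolate: 199 + 0.75·(250 − 199) = 199 + 0.75·51 = 237.25.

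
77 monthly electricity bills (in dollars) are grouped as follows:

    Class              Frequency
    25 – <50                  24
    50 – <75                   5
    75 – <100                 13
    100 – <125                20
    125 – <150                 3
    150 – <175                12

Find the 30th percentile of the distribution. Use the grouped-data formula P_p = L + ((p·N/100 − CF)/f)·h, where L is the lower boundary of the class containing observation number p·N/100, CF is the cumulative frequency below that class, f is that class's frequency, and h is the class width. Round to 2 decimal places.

49.06

N = 77; target position k = 30/100 · 77 = 23.1.
Cumulative frequencies: 24, 29, 42, 62, 65, 77.
Observation 23.1 falls in the class 25 – <50.
L = 25, CF = 0, f = 24, h = 25.
P30 = 25 + ((23.1 − 0)/24)·25 = 25 + 24.0625 = 49.0625.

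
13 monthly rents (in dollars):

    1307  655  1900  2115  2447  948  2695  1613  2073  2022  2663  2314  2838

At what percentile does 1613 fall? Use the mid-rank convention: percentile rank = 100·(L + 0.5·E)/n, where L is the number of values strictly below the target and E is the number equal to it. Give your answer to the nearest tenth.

Sorted: 655, 948, 1307, 1613, 1900, 2022, 2073, 2115, 2314, 2447, 2663, 2695, 2838.
Count below 1613: L = 3; count equal: E = 1; n = 13.
Percentile rank = 100·(3 + 0.5·1)/13 = 100·3.5/13 = 26.92.

26.9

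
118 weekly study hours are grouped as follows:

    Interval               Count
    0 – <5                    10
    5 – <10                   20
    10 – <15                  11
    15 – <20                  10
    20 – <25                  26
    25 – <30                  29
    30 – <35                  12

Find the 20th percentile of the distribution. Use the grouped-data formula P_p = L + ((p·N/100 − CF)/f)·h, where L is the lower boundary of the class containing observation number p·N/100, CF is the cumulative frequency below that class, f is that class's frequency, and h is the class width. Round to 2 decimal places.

8.40

N = 118; target position k = 20/100 · 118 = 23.6.
Cumulative frequencies: 10, 30, 41, 51, 77, 106, 118.
Observation 23.6 falls in the class 5 – <10.
L = 5, CF = 10, f = 20, h = 5.
P20 = 5 + ((23.6 − 10)/20)·5 = 5 + 3.4 = 8.4.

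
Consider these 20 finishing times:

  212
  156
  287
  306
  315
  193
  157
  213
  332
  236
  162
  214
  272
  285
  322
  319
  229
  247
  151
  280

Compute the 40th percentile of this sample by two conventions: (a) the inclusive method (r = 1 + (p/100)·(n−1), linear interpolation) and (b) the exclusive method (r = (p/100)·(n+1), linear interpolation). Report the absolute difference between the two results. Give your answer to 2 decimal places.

3.00

Sorted: 151, 156, 157, 162, 193, 212, 213, 214, 229, 236, 247, 272, 280, 285, 287, 306, 315, 319, 322, 332.
n = 20.
(a) r = 8.6; between ranks 8 (214) and 9 (229): 223.
(b) r = 8.4; between ranks 8 (214) and 9 (229): 220.
|223 − 220| = 3.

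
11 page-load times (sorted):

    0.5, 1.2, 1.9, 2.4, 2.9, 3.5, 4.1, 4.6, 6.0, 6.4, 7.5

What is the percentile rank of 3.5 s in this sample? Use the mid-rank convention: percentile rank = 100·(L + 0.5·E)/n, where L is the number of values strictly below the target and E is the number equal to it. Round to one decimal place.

50.0

Count below 3.5: L = 5; count equal: E = 1; n = 11.
Percentile rank = 100·(5 + 0.5·1)/11 = 100·5.5/11 = 50.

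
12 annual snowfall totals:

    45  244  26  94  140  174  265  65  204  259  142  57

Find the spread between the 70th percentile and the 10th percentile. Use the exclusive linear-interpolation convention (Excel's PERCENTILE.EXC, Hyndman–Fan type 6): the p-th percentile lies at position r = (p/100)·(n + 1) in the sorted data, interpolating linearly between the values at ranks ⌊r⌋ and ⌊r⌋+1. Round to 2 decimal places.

Sorted: 26, 45, 57, 65, 94, 140, 142, 174, 204, 244, 259, 265.
n = 12.
P10: r = 1.3; ranks 1–2 are 26, 45; interpolating gives 31.7.
P70: r = 9.1; ranks 9–10 are 204, 244; interpolating gives 208.
Difference: 208 − 31.7 = 176.3.

176.30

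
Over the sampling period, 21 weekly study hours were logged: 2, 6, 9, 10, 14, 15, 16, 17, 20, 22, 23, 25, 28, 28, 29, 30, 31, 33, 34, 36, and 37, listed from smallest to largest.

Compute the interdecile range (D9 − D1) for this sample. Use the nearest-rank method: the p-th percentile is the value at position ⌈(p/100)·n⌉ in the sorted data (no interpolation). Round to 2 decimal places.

n = 21.
P10: rank ⌈10/100·21⌉ = 3 → 9.
P90: rank ⌈90/100·21⌉ = 19 → 34.
Difference: 34 − 9 = 25.

25.00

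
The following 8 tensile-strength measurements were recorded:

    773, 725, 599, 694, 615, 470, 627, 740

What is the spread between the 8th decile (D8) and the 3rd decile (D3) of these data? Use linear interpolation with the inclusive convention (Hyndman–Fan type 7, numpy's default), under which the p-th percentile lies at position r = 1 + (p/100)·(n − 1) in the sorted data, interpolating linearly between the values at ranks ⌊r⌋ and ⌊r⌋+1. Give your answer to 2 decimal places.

117.80

Sorted: 470, 599, 615, 627, 694, 725, 740, 773.
n = 8.
P30: r = 3.1; ranks 3–4 are 615, 627; interpolating gives 616.2.
P80: r = 6.6; ranks 6–7 are 725, 740; interpolating gives 734.
Difference: 734 − 616.2 = 117.8.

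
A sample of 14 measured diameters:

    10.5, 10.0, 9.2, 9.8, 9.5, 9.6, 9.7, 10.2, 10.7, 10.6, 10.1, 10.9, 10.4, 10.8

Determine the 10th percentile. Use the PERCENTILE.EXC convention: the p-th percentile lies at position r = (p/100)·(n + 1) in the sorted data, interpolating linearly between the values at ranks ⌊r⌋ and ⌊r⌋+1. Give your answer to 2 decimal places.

9.35

Sorted: 9.2, 9.5, 9.6, 9.7, 9.8, 10.0, 10.1, 10.2, 10.4, 10.5, 10.6, 10.7, 10.8, 10.9.
n = 14.
r = (10/100)·(14 + 1) = 1.5.
Rank 1 is 9.2 and rank 2 is 9.5.
Interpolate: 9.2 + 0.5·(9.5 − 9.2) = 9.2 + 0.5·0.3 = 9.35.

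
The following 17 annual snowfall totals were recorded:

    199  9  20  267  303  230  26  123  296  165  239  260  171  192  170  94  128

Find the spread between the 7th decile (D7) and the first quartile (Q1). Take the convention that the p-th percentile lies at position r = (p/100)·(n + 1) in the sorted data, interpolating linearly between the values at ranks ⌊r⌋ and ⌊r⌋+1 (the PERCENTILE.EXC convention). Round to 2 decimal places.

126.90

Sorted: 9, 20, 26, 94, 123, 128, 165, 170, 171, 192, 199, 230, 239, 260, 267, 296, 303.
n = 17.
P25: r = 4.5; ranks 4–5 are 94, 123; interpolating gives 108.5.
P70: r = 12.6; ranks 12–13 are 230, 239; interpolating gives 235.4.
Difference: 235.4 − 108.5 = 126.9.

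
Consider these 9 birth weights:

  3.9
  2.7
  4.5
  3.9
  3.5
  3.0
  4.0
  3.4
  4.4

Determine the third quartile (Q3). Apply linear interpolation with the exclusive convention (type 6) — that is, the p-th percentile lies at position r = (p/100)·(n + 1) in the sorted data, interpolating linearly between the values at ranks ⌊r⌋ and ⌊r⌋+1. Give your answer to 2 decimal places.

Sorted: 2.7, 3.0, 3.4, 3.5, 3.9, 3.9, 4.0, 4.4, 4.5.
n = 9.
r = (75/100)·(9 + 1) = 7.5.
Rank 7 is 4.0 and rank 8 is 4.4.
Interpolate: 4.0 + 0.5·(4.4 − 4.0) = 4.0 + 0.5·0.4 = 4.2.

4.20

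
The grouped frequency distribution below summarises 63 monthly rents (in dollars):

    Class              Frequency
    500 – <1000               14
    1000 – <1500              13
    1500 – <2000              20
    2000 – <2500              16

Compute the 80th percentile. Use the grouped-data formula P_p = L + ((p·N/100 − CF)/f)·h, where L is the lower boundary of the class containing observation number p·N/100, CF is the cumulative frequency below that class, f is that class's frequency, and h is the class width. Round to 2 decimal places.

2106.25

N = 63; target position k = 80/100 · 63 = 50.4.
Cumulative frequencies: 14, 27, 47, 63.
Observation 50.4 falls in the class 2000 – <2500.
L = 2000, CF = 47, f = 16, h = 500.
P80 = 2000 + ((50.4 − 47)/16)·500 = 2000 + 106.25 = 2106.25.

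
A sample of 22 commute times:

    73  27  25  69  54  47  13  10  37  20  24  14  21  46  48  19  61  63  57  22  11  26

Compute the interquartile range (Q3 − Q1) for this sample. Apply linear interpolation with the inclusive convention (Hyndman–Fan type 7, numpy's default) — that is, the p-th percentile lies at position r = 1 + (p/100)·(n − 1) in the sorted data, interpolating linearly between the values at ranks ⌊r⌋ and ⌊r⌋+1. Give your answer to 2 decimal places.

Sorted: 10, 11, 13, 14, 19, 20, 21, 22, 24, 25, 26, 27, 37, 46, 47, 48, 54, 57, 61, 63, 69, 73.
n = 22.
P25: r = 6.25; ranks 6–7 are 20, 21; interpolating gives 20.25.
P75: r = 16.75; ranks 16–17 are 48, 54; interpolating gives 52.5.
Difference: 52.5 − 20.25 = 32.25.

32.25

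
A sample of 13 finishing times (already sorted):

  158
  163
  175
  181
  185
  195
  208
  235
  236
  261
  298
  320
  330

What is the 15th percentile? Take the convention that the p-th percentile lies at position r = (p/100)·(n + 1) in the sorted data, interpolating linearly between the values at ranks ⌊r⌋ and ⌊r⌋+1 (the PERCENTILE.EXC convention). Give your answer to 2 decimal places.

164.20

n = 13.
r = (15/100)·(13 + 1) = 2.1.
Rank 2 is 163 and rank 3 is 175.
Interpolate: 163 + 0.1·(175 − 163) = 163 + 0.1·12 = 164.2.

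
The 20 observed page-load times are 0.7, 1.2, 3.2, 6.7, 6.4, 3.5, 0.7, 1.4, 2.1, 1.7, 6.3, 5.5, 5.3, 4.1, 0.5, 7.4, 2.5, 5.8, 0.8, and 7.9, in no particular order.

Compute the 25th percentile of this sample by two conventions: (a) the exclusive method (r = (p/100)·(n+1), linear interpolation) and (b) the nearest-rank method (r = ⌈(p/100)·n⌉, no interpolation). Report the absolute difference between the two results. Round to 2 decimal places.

Sorted: 0.5, 0.7, 0.7, 0.8, 1.2, 1.4, 1.7, 2.1, 2.5, 3.2, 3.5, 4.1, 5.3, 5.5, 5.8, 6.3, 6.4, 6.7, 7.4, 7.9.
n = 20.
(a) r = 5.25; between ranks 5 (1.2) and 6 (1.4): 1.25.
(b) the nearest-rank method: rank 5 → 1.2.
|1.25 − 1.2| = 0.05.

0.05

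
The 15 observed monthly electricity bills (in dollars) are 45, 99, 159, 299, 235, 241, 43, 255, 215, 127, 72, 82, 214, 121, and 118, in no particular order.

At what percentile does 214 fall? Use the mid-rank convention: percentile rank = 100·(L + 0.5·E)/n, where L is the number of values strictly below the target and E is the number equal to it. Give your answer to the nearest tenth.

Sorted: 43, 45, 72, 82, 99, 118, 121, 127, 159, 214, 215, 235, 241, 255, 299.
Count below 214: L = 9; count equal: E = 1; n = 15.
Percentile rank = 100·(9 + 0.5·1)/15 = 100·9.5/15 = 63.33.

63.3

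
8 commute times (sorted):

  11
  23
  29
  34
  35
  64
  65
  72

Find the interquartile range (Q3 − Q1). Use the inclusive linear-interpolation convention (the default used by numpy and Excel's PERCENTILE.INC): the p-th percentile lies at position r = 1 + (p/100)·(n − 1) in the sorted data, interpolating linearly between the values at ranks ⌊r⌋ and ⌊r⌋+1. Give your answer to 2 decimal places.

36.75

n = 8.
P25: r = 2.75; ranks 2–3 are 23, 29; interpolating gives 27.5.
P75: r = 6.25; ranks 6–7 are 64, 65; interpolating gives 64.25.
Difference: 64.25 − 27.5 = 36.75.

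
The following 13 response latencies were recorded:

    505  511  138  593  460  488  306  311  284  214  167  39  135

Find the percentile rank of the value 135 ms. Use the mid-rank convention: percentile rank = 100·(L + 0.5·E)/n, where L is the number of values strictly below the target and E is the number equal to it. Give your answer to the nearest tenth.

Sorted: 39, 135, 138, 167, 214, 284, 306, 311, 460, 488, 505, 511, 593.
Count below 135: L = 1; count equal: E = 1; n = 13.
Percentile rank = 100·(1 + 0.5·1)/13 = 100·1.5/13 = 11.54.

11.5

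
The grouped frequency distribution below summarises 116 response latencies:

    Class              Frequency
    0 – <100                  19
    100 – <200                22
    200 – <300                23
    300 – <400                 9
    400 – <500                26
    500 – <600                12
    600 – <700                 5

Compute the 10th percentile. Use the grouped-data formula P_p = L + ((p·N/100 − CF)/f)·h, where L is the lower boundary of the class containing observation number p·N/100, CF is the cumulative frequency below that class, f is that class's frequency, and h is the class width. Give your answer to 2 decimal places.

N = 116; target position k = 10/100 · 116 = 11.6.
Cumulative frequencies: 19, 41, 64, 73, 99, 111, 116.
Observation 11.6 falls in the class 0 – <100.
L = 0, CF = 0, f = 19, h = 100.
P10 = 0 + ((11.6 − 0)/19)·100 = 0 + 61.0526 = 61.0526.

61.05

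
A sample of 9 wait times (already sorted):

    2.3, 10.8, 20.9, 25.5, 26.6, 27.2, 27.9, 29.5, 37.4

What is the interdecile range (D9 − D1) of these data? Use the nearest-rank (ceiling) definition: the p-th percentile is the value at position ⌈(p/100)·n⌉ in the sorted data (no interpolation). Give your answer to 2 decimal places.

35.10

n = 9.
P10: rank ⌈10/100·9⌉ = 1 → 2.3.
P90: rank ⌈90/100·9⌉ = 9 → 37.4.
Difference: 37.4 − 2.3 = 35.1.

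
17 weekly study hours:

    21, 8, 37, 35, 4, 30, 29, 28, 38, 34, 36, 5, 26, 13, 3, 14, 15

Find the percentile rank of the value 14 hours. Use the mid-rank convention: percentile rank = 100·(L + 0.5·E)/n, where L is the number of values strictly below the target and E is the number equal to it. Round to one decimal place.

Sorted: 3, 4, 5, 8, 13, 14, 15, 21, 26, 28, 29, 30, 34, 35, 36, 37, 38.
Count below 14: L = 5; count equal: E = 1; n = 17.
Percentile rank = 100·(5 + 0.5·1)/17 = 100·5.5/17 = 32.35.

32.4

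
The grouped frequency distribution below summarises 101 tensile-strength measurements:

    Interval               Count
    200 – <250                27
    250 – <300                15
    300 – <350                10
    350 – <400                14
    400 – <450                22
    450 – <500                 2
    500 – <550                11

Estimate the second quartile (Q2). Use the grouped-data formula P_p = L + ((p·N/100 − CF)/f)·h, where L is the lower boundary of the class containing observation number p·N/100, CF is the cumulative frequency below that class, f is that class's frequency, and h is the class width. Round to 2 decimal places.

342.50

N = 101; target position k = 50/100 · 101 = 50.5.
Cumulative frequencies: 27, 42, 52, 66, 88, 90, 101.
Observation 50.5 falls in the class 300 – <350.
L = 300, CF = 42, f = 10, h = 50.
P50 = 300 + ((50.5 − 42)/10)·50 = 300 + 42.5 = 342.5.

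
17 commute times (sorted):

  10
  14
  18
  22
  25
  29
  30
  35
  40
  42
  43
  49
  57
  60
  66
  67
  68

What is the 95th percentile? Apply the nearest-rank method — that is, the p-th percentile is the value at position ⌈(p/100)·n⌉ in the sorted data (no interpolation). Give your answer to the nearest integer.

68

n = 17.
Position = ⌈95/100 · 17⌉ = ⌈16.15⌉ = 17.
The value at rank 17 is 68.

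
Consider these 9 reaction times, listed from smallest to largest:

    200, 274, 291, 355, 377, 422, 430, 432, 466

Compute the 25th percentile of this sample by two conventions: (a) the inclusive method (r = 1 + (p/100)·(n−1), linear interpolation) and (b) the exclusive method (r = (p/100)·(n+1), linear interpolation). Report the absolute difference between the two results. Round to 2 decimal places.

8.50

n = 9.
(a) r = 3 → value at rank 3 = 291.
(b) r = 2.5; between ranks 2 (274) and 3 (291): 282.5.
|291 − 282.5| = 8.5.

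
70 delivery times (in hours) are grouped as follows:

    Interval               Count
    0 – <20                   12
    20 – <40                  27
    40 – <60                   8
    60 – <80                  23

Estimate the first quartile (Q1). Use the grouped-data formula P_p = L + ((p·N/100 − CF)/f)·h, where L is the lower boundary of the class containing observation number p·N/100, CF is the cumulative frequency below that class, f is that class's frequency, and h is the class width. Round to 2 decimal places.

24.07

N = 70; target position k = 25/100 · 70 = 17.5.
Cumulative frequencies: 12, 39, 47, 70.
Observation 17.5 falls in the class 20 – <40.
L = 20, CF = 12, f = 27, h = 20.
P25 = 20 + ((17.5 − 12)/27)·20 = 20 + 4.07407 = 24.0741.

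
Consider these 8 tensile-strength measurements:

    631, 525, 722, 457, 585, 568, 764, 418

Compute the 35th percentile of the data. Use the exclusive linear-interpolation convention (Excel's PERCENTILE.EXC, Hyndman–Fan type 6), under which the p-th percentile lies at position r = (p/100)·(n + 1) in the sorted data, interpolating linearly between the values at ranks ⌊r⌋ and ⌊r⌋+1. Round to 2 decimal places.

Sorted: 418, 457, 525, 568, 585, 631, 722, 764.
n = 8.
r = (35/100)·(8 + 1) = 3.15.
Rank 3 is 525 and rank 4 is 568.
Interpolate: 525 + 0.15·(568 − 525) = 525 + 0.15·43 = 531.45.

531.45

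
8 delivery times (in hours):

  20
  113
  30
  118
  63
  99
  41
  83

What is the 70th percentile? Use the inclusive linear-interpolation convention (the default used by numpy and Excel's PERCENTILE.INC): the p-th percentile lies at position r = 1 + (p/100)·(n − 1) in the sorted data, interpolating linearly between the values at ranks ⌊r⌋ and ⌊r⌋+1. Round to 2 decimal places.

97.40

Sorted: 20, 30, 41, 63, 83, 99, 113, 118.
n = 8.
r = 1 + (70/100)·(8 − 1) = 1 + 4.9 = 5.9.
Rank 5 is 83 and rank 6 is 99.
Interpolate: 83 + 0.9·(99 − 83) = 83 + 0.9·16 = 97.4.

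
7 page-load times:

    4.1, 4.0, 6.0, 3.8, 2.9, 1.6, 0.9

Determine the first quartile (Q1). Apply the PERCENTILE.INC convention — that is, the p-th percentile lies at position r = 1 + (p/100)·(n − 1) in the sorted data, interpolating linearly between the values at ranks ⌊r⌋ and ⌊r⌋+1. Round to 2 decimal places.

Sorted: 0.9, 1.6, 2.9, 3.8, 4.0, 4.1, 6.0.
n = 7.
r = 1 + (25/100)·(7 − 1) = 1 + 1.5 = 2.5.
Rank 2 is 1.6 and rank 3 is 2.9.
Interpolate: 1.6 + 0.5·(2.9 − 1.6) = 1.6 + 0.5·1.3 = 2.25.

2.25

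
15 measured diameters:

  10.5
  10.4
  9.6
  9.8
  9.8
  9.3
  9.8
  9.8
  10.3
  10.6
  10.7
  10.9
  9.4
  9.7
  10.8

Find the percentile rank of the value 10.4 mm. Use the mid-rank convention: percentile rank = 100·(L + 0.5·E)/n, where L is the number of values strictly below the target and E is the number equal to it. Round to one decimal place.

63.3

Sorted: 9.3, 9.4, 9.6, 9.7, 9.8, 9.8, 9.8, 9.8, 10.3, 10.4, 10.5, 10.6, 10.7, 10.8, 10.9.
Count below 10.4: L = 9; count equal: E = 1; n = 15.
Percentile rank = 100·(9 + 0.5·1)/15 = 100·9.5/15 = 63.33.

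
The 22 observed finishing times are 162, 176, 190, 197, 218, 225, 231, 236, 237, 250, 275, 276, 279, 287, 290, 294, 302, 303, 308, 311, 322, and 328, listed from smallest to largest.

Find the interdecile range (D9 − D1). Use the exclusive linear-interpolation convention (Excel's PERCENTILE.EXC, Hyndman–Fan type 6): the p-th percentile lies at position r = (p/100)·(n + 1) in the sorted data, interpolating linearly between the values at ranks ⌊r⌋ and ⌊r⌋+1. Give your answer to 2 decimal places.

n = 22.
P10: r = 2.3; ranks 2–3 are 176, 190; interpolating gives 180.2.
P90: r = 20.7; ranks 20–21 are 311, 322; interpolating gives 318.7.
Difference: 318.7 − 180.2 = 138.5.

138.50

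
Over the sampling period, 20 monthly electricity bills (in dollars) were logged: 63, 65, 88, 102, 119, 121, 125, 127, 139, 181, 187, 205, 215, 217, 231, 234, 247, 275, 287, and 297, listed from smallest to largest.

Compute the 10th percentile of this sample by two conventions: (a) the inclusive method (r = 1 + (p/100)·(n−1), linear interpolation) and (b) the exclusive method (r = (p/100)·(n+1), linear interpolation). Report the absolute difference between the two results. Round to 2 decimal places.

n = 20.
(a) r = 2.9; between ranks 2 (65) and 3 (88): 85.7.
(b) r = 2.1; between ranks 2 (65) and 3 (88): 67.3.
|85.7 − 67.3| = 18.4.

18.40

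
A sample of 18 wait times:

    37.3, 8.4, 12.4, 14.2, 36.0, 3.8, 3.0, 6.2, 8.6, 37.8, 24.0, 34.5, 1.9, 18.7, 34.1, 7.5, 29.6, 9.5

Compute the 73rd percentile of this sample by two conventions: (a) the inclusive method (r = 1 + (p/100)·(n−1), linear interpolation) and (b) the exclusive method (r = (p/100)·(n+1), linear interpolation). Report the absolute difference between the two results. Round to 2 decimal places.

2.07

Sorted: 1.9, 3.0, 3.8, 6.2, 7.5, 8.4, 8.6, 9.5, 12.4, 14.2, 18.7, 24.0, 29.6, 34.1, 34.5, 36.0, 37.3, 37.8.
n = 18.
(a) r = 13.41; between ranks 13 (29.6) and 14 (34.1): 31.445.
(b) r = 13.87; between ranks 13 (29.6) and 14 (34.1): 33.515.
|31.445 − 33.515| = 2.07.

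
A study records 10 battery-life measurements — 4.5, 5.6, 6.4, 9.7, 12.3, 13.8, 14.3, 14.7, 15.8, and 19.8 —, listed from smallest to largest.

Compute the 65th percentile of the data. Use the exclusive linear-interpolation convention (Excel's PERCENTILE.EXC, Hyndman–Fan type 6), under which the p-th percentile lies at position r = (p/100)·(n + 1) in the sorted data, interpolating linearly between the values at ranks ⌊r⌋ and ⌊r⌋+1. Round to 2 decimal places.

n = 10.
r = (65/100)·(10 + 1) = 7.15.
Rank 7 is 14.3 and rank 8 is 14.7.
Interpolate: 14.3 + 0.15·(14.7 − 14.3) = 14.3 + 0.15·0.4 = 14.36.

14.36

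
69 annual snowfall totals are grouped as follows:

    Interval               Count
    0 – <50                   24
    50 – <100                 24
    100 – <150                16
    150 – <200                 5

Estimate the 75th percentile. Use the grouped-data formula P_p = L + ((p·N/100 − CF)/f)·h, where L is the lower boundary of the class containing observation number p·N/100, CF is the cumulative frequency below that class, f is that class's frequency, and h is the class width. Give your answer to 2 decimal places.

111.72

N = 69; target position k = 75/100 · 69 = 51.75.
Cumulative frequencies: 24, 48, 64, 69.
Observation 51.75 falls in the class 100 – <150.
L = 100, CF = 48, f = 16, h = 50.
P75 = 100 + ((51.75 − 48)/16)·50 = 100 + 11.7188 = 111.719.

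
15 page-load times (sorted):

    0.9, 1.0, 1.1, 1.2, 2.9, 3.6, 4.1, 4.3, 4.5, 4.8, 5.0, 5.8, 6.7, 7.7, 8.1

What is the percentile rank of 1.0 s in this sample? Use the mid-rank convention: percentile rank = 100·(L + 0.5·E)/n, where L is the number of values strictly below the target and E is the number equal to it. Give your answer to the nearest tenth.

10.0

Count below 1.0: L = 1; count equal: E = 1; n = 15.
Percentile rank = 100·(1 + 0.5·1)/15 = 100·1.5/15 = 10.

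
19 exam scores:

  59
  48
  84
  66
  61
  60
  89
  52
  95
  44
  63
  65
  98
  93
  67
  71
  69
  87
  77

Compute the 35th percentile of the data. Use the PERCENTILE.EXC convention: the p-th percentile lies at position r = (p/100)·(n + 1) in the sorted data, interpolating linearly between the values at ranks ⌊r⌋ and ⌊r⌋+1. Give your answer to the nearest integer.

63

Sorted: 44, 48, 52, 59, 60, 61, 63, 65, 66, 67, 69, 71, 77, 84, 87, 89, 93, 95, 98.
n = 19.
r = (35/100)·(19 + 1) = 7.
r is an integer, so P35 is the value at rank 7: 63.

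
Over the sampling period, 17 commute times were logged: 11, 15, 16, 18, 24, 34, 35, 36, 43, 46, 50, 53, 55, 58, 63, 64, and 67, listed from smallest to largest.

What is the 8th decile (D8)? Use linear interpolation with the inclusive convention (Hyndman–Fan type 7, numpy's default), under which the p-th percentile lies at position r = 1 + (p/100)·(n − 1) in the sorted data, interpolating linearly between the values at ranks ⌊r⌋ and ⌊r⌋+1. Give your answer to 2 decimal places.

57.40

n = 17.
r = 1 + (80/100)·(17 − 1) = 1 + 12.8 = 13.8.
Rank 13 is 55 and rank 14 is 58.
Interpolate: 55 + 0.8·(58 − 55) = 55 + 0.8·3 = 57.4.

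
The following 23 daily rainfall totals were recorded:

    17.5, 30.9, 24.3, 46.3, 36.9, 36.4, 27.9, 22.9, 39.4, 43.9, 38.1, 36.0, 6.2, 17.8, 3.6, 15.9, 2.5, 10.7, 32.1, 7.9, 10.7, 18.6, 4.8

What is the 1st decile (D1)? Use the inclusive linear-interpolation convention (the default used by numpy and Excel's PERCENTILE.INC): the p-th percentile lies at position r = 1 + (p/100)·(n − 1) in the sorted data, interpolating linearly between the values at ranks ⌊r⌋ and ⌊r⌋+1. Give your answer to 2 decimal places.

5.08

Sorted: 2.5, 3.6, 4.8, 6.2, 7.9, 10.7, 10.7, 15.9, 17.5, 17.8, 18.6, 22.9, 24.3, 27.9, 30.9, 32.1, 36.0, 36.4, 36.9, 38.1, 39.4, 43.9, 46.3.
n = 23.
r = 1 + (10/100)·(23 − 1) = 1 + 2.2 = 3.2.
Rank 3 is 4.8 and rank 4 is 6.2.
Interpolate: 4.8 + 0.2·(6.2 − 4.8) = 4.8 + 0.2·1.4 = 5.08.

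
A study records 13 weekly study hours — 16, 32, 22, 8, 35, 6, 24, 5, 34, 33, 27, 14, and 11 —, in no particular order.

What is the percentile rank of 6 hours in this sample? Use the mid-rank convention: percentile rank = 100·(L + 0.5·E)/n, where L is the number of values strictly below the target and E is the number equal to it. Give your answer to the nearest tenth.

11.5

Sorted: 5, 6, 8, 11, 14, 16, 22, 24, 27, 32, 33, 34, 35.
Count below 6: L = 1; count equal: E = 1; n = 13.
Percentile rank = 100·(1 + 0.5·1)/13 = 100·1.5/13 = 11.54.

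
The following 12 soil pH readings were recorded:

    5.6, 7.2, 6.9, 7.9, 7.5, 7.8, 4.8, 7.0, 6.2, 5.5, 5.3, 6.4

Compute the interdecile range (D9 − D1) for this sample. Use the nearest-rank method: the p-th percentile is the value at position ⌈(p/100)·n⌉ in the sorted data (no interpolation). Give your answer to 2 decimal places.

Sorted: 4.8, 5.3, 5.5, 5.6, 6.2, 6.4, 6.9, 7.0, 7.2, 7.5, 7.8, 7.9.
n = 12.
P10: rank ⌈10/100·12⌉ = 2 → 5.3.
P90: rank ⌈90/100·12⌉ = 11 → 7.8.
Difference: 7.8 − 5.3 = 2.5.

2.50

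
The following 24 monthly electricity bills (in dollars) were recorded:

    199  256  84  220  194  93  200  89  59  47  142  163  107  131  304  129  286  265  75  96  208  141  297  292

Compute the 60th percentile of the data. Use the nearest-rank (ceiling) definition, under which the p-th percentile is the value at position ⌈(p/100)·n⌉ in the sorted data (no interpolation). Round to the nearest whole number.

199

Sorted: 47, 59, 75, 84, 89, 93, 96, 107, 129, 131, 141, 142, 163, 194, 199, 200, 208, 220, 256, 265, 286, 292, 297, 304.
n = 24.
Position = ⌈60/100 · 24⌉ = ⌈14.4⌉ = 15.
The value at rank 15 is 199.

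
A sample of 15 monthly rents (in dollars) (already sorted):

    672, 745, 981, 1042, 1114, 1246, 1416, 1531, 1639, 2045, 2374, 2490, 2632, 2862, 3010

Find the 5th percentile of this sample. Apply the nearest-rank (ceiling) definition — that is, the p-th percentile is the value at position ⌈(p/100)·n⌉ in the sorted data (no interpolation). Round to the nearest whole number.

672

n = 15.
Position = ⌈5/100 · 15⌉ = ⌈0.75⌉ = 1.
The value at rank 1 is 672.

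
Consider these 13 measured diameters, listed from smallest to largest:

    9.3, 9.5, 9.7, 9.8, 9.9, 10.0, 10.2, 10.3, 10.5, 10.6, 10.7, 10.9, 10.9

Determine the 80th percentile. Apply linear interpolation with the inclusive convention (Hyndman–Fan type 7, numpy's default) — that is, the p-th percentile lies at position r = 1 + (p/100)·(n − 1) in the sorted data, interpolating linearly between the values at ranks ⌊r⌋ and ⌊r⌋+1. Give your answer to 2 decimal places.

10.66

n = 13.
r = 1 + (80/100)·(13 − 1) = 1 + 9.6 = 10.6.
Rank 10 is 10.6 and rank 11 is 10.7.
Interpolate: 10.6 + 0.6·(10.7 − 10.6) = 10.6 + 0.6·0.1 = 10.66.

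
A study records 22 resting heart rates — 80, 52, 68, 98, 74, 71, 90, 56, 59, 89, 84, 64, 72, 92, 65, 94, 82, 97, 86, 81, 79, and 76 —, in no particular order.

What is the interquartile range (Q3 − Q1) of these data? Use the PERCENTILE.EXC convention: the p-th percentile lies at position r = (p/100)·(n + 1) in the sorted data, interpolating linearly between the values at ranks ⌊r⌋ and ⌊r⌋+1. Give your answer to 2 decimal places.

Sorted: 52, 56, 59, 64, 65, 68, 71, 72, 74, 76, 79, 80, 81, 82, 84, 86, 89, 90, 92, 94, 97, 98.
n = 22.
P25: r = 5.75; ranks 5–6 are 65, 68; interpolating gives 67.25.
P75: r = 17.25; ranks 17–18 are 89, 90; interpolating gives 89.25.
Difference: 89.25 − 67.25 = 22.

22.00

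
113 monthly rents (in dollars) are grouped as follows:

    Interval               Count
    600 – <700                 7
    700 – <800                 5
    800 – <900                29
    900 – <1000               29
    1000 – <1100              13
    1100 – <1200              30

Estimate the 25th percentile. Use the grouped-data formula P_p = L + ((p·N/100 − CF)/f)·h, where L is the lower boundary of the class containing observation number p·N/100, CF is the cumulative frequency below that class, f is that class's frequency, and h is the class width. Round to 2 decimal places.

856.03

N = 113; target position k = 25/100 · 113 = 28.25.
Cumulative frequencies: 7, 12, 41, 70, 83, 113.
Observation 28.25 falls in the class 800 – <900.
L = 800, CF = 12, f = 29, h = 100.
P25 = 800 + ((28.25 − 12)/29)·100 = 800 + 56.0345 = 856.034.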